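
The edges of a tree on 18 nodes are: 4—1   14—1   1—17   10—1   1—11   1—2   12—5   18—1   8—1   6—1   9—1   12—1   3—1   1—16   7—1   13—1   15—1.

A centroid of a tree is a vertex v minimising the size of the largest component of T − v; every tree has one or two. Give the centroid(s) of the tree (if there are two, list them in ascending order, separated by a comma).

1

If 1 is removed the pieces have sizes 2, 1, 1, 1, 1, 1, 1, 1, 1, 1, 1, 1, 1, 1, 1, 1, all ≤ ⌊18/2⌋ = 9.
Every other node leaves some component of size > 9, so the centroid is unique.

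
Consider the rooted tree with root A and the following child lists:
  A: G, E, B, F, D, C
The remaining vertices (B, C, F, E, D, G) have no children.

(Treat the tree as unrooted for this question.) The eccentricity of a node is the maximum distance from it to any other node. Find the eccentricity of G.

The node farthest from G is C (B, E, F, D also at distance 2), via G – A – C — 2 edges.

2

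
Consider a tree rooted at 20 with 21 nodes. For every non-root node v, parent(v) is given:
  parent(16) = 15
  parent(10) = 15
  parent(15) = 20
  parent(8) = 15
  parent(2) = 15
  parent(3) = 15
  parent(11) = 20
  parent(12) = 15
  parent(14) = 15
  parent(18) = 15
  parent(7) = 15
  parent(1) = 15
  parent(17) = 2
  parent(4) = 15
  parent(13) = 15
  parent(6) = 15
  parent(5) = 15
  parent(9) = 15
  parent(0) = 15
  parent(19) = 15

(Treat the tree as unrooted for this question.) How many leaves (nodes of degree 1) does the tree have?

Degree-1 nodes: 0, 1, 3, 4, 5, 6, 7, 8, 9, 10, 11, 12, 13, 14, 16, 17, 18, 19 — 18 of them.

18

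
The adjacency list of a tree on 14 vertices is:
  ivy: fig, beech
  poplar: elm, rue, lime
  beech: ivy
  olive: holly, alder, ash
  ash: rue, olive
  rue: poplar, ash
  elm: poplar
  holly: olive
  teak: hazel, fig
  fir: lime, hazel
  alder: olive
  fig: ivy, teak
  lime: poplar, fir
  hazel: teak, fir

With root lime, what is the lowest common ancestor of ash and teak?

lime

Ancestors of ash (toward the root): ash, rue, poplar, lime.
Ancestors of teak: teak, hazel, fir, lime.
The deepest node appearing in both lists is lime.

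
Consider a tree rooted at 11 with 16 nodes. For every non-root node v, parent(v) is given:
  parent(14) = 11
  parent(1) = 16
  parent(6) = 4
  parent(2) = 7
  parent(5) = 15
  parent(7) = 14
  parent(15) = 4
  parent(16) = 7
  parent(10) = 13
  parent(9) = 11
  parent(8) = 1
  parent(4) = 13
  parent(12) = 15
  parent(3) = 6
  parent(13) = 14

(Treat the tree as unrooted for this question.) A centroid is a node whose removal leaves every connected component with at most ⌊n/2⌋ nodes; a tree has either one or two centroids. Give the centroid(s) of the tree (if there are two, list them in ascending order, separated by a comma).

13, 14

Delete 14: the remaining components have sizes 8, 5, 2. Max 8 ≤ 8, so 14 is a centroid.
13 is adjacent to 14 and is also a centroid (the largest component after removing it is likewise 8).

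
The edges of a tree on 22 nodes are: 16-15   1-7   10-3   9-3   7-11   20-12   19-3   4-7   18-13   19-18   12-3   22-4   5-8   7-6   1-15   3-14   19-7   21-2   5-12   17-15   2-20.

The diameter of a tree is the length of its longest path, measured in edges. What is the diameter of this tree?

9

BFS from 21 reaches 16 last, at distance 9; BFS from 16 confirms no node is farther.
Path: 21–2–20–12–3–19–7–1–15–16.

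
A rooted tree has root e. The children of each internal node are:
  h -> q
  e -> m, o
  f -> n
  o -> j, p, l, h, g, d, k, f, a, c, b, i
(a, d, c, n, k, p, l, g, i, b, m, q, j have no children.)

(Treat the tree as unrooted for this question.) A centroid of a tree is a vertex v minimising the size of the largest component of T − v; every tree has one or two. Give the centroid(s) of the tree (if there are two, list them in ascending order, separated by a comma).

o

If o is removed the pieces have sizes 2, 2, 2, 1, 1, 1, 1, 1, 1, 1, 1, 1, 1, all ≤ ⌊17/2⌋ = 8.
Every other node leaves some component of size > 8, so the centroid is unique.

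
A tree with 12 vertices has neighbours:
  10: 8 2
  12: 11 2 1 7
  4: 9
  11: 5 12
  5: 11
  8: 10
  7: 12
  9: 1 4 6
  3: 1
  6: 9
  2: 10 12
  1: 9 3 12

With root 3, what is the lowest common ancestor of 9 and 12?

1

9's ancestor chain is 9, 1, 3 and 12's is 12, 1, 3; they first meet at 1.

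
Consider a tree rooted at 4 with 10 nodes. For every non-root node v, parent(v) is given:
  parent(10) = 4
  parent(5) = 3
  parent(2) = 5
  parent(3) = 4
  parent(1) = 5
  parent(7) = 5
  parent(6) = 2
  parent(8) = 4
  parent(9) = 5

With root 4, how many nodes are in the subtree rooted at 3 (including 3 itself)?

3's subtree: {3, 5, 9, 7, 1, 2, 6}, size 7.

7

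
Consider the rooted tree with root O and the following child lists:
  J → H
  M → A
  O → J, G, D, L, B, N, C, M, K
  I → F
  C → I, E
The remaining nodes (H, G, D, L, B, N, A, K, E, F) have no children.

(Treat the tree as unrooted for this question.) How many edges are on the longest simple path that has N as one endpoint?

The node farthest from N is F, via N – O – C – I – F — 4 edges.

4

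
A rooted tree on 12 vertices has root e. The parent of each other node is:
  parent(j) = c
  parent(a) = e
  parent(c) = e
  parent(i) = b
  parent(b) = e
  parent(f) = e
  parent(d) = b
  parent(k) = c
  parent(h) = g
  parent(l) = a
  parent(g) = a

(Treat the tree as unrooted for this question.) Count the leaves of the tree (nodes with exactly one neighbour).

7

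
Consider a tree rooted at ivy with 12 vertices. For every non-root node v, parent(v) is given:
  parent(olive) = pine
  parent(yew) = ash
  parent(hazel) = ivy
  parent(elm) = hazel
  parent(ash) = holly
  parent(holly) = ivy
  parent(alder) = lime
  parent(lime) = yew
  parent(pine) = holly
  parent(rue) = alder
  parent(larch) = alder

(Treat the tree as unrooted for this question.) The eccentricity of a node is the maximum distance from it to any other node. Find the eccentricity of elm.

8

The node farthest from elm is larch (rue also at distance 8), via elm-hazel-ivy-holly-ash-yew-lime-alder-larch — 8 edges.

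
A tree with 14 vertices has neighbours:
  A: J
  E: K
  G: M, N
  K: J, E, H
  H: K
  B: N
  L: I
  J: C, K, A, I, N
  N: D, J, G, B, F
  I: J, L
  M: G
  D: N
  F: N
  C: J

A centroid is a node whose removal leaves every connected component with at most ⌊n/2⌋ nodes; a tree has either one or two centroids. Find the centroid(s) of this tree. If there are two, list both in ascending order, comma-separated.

J

If J is removed the pieces have sizes 6, 3, 2, 1, 1, all ≤ ⌊14/2⌋ = 7.
No neighbour of J does as well, so J is the unique centroid.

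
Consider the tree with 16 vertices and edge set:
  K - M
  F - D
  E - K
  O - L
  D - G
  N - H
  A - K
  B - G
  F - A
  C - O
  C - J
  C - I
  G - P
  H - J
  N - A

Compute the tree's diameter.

10

BFS from L reaches B last, at distance 10; BFS from B confirms no node is farther.
Path: L-O-C-J-H-N-A-F-D-G-B.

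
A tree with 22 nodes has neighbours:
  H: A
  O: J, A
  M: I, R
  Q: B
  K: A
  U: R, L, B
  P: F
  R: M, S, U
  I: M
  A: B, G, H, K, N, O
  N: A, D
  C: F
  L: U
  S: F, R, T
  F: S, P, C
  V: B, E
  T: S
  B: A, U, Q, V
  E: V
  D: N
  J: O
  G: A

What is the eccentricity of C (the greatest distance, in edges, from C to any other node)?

Distances from C peak at 8, attained at J (D also at distance 8).
C-F-S-R-U-B-A-O-J

8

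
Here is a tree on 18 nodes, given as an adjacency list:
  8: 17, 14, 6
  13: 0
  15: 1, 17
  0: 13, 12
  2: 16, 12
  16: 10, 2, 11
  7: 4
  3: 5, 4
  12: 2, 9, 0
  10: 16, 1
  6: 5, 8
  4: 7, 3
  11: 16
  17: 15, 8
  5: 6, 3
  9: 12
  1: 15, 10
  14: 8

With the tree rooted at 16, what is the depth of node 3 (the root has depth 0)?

8

Climbing from 3 to the root: 3–5–6–8–17–15–1–10–16. That's 8 steps.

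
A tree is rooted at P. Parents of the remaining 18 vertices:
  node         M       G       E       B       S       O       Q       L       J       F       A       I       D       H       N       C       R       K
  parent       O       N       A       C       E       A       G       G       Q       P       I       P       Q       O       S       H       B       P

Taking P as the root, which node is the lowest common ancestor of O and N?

A

Path O→root: O A I P; path N→root: N S E A I P.
First common node: A.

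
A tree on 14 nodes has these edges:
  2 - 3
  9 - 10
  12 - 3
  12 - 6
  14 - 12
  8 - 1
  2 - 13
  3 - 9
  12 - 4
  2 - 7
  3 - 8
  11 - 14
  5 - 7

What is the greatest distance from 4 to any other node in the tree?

5

The node farthest from 4 is 5, via 4-12-3-2-7-5 — 5 edges.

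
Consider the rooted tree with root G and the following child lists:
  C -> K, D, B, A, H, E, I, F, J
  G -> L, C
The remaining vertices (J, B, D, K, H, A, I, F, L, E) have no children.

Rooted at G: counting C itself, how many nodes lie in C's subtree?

The subtree rooted at C contains: C, F, D, B, H, J, E, I, K, A — 10 nodes.

10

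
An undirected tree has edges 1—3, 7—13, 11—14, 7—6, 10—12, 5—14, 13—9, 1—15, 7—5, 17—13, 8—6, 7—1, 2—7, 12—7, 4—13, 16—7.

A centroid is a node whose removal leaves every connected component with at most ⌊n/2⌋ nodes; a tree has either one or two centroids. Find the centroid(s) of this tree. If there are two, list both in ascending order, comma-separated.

7

Removing 7 splits the tree into components of sizes 4, 3, 3, 2, 2, 1, 1; the largest is 4 ≤ ⌊17/2⌋ = 8.
No neighbour of 7 does as well, so 7 is the unique centroid.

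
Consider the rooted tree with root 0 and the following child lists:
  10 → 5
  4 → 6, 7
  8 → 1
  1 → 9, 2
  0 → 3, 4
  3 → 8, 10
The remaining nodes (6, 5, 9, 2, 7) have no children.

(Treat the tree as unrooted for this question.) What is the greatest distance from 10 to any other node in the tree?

A farthest node from 10 is 2 (9, 7, 6 also at distance 4).
The path 10–3–8–1–2 has 4 edges.

4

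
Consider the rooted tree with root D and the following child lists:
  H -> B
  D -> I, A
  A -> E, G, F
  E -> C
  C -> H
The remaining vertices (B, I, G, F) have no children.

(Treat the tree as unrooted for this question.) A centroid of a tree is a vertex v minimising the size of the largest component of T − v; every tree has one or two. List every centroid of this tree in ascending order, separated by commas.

Removing A splits the tree into components of sizes 4, 2, 1, 1; the largest is 4 ≤ ⌊9/2⌋ = 4.
No neighbour of A does as well, so A is the unique centroid.

A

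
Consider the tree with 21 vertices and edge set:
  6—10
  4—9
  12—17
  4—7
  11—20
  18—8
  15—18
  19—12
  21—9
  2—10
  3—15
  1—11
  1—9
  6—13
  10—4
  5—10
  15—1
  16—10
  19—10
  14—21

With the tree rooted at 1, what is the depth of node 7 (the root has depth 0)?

3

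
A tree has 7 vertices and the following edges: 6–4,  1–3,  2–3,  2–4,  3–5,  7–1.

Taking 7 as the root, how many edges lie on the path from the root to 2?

Path from 7 to 2: 7 – 1 – 3 – 2, which has 3 edges.

3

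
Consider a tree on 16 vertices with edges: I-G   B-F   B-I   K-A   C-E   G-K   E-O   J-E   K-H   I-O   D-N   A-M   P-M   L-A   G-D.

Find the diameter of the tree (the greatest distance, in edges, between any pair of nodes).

8

BFS from P reaches C last, at distance 8; BFS from C confirms no node is farther.
Path: P – M – A – K – G – I – O – E – C.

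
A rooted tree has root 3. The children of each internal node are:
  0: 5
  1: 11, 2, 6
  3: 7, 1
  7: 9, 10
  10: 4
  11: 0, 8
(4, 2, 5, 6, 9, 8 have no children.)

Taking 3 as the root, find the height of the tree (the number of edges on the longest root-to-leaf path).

4

5 sits deepest: 3 – 1 – 11 – 0 – 5 — 4 edges from the root.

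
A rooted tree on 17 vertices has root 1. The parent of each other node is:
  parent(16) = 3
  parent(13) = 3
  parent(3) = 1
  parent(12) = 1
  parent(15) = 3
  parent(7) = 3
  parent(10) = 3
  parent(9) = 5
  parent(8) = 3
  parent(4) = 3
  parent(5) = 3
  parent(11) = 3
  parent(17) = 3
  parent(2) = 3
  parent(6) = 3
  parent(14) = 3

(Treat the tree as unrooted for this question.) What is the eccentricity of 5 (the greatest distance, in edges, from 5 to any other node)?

3

Distances from 5 peak at 3, attained at 12.
5–3–1–12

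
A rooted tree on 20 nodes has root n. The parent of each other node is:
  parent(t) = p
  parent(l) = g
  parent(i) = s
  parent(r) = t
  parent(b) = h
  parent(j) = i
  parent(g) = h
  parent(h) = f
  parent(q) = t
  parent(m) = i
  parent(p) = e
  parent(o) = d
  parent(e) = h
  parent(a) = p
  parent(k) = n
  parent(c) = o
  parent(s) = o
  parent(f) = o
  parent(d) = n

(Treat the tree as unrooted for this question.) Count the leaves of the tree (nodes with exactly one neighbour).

The leaves are a, b, c, j, k, l, m, q, r.
That is 9 leaves.

9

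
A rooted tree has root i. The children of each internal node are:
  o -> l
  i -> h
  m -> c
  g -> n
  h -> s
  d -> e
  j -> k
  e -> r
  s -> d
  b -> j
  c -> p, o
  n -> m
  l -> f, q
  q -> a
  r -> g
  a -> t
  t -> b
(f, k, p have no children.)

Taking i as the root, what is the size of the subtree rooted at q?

6

q's subtree: {q, a, t, b, j, k}, size 6.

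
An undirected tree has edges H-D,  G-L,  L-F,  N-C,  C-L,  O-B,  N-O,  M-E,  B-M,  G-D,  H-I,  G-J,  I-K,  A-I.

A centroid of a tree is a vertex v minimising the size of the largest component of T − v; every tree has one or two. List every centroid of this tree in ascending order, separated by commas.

L

Removing L splits the tree into components of sizes 7, 6, 1; the largest is 7 ≤ ⌊15/2⌋ = 7.
No neighbour of L does as well, so L is the unique centroid.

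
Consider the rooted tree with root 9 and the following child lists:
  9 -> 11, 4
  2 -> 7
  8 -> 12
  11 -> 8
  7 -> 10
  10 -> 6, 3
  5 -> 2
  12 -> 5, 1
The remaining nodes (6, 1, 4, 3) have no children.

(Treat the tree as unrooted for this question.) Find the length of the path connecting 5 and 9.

4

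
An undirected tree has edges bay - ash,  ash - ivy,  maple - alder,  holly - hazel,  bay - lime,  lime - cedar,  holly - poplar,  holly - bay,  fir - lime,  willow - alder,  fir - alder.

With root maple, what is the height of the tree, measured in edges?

6

The longest root-to-leaf path is maple-alder-fir-lime-bay-holly-hazel (6 edges).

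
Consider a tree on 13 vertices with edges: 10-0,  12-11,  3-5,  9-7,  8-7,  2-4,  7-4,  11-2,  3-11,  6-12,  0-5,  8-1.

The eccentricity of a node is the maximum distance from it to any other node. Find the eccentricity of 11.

Distances from 11 peak at 5, attained at 1.
11–2–4–7–8–1

5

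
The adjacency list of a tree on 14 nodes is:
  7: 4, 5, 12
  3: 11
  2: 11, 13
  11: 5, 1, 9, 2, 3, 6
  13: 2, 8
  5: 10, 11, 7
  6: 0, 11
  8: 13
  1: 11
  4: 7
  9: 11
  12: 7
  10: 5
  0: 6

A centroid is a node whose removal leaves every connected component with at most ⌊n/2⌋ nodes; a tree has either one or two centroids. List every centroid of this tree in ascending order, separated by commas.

11

Delete 11: the remaining components have sizes 5, 3, 2, 1, 1, 1. Max 5 ≤ 7, so 11 is a centroid.
Every other node leaves some component of size > 7, so the centroid is unique.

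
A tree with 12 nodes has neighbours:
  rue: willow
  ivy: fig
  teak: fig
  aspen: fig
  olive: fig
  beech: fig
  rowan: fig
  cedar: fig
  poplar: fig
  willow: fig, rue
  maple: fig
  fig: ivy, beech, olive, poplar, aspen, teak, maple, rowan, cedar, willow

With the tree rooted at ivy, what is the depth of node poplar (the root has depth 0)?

2

Path from ivy to poplar: ivy – fig – poplar, which has 2 edges.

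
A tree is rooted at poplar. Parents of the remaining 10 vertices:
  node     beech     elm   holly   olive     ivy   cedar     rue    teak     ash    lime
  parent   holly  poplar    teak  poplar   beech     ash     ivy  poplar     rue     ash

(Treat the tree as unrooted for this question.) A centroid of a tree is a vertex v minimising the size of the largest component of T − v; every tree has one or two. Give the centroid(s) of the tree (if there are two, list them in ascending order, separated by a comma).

beech

If beech is removed the pieces have sizes 5, 5, all ≤ ⌊11/2⌋ = 5.
Every other node leaves some component of size > 5, so the centroid is unique.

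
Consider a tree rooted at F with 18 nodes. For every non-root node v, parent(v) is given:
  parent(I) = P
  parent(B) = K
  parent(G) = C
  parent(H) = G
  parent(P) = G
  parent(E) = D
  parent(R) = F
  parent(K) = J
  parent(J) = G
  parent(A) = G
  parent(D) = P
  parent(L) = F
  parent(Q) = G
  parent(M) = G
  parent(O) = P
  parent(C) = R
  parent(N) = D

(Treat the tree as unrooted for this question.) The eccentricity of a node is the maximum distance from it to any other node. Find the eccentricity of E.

7

Distances from E peak at 7, attained at L.
E–D–P–G–C–R–F–L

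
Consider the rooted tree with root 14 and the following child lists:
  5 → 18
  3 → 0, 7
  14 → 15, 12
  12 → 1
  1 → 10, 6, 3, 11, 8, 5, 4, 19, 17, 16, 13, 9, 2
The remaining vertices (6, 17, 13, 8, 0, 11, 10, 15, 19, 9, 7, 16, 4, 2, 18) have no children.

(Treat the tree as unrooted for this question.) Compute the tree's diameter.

5

A longest path is 15–14–12–1–3–7, with 5 edges.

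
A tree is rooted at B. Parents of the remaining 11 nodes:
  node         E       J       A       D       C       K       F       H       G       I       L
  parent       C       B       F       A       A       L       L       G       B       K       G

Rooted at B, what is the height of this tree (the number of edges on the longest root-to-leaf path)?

6

The longest root-to-leaf path is B – G – L – F – A – C – E (6 edges).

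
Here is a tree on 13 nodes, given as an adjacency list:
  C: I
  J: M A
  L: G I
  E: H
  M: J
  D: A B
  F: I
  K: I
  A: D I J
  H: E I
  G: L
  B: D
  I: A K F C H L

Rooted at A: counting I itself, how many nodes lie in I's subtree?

8

The subtree rooted at I contains: I, H, L, C, K, F, E, G — 8 nodes.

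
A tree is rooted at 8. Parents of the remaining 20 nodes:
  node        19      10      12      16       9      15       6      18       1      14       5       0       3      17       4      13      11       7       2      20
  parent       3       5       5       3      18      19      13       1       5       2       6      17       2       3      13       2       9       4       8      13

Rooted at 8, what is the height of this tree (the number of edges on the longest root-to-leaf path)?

8

11 sits deepest: 8 → 2 → 13 → 6 → 5 → 1 → 18 → 9 → 11 — 8 edges from the root.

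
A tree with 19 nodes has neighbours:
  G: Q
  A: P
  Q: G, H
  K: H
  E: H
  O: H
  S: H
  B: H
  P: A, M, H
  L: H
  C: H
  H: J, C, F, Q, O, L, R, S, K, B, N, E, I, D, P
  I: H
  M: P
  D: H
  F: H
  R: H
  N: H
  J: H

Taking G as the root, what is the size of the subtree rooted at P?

Descendants of P (including itself): P, M, A. That's 3.

3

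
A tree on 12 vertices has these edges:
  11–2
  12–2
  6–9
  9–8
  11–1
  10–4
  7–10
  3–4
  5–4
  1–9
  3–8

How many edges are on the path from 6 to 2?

4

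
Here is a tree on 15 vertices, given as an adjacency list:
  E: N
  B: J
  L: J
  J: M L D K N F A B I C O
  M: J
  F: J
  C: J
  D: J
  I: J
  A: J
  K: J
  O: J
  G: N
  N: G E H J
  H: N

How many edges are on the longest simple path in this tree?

3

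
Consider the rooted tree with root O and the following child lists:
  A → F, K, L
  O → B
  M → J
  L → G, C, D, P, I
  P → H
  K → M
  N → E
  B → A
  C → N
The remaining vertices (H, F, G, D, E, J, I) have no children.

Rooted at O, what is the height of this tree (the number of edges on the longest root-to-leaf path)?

6

E sits deepest: O – B – A – L – C – N – E — 6 edges from the root.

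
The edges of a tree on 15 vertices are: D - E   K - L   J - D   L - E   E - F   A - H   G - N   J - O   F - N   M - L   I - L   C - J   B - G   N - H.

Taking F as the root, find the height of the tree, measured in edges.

4

The longest root-to-leaf path is F – E – D – J – O (4 edges).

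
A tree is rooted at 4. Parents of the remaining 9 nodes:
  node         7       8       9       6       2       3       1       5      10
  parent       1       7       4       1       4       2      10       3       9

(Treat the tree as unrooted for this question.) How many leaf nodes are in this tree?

3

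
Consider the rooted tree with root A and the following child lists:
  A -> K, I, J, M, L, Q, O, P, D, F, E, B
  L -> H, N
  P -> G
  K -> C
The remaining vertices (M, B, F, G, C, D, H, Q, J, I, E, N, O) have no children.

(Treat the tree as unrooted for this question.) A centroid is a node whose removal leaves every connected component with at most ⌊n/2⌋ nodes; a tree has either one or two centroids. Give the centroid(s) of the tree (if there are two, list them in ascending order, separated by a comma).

A

Removing A splits the tree into components of sizes 3, 2, 2, 1, 1, 1, 1, 1, 1, 1, 1, 1; the largest is 3 ≤ ⌊17/2⌋ = 8.
No neighbour of A does as well, so A is the unique centroid.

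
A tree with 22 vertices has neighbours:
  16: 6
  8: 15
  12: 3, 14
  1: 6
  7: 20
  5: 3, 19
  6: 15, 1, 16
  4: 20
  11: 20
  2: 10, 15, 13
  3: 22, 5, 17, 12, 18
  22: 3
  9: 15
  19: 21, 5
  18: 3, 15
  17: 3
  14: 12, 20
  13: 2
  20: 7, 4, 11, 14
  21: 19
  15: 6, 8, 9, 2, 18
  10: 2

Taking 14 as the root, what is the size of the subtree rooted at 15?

9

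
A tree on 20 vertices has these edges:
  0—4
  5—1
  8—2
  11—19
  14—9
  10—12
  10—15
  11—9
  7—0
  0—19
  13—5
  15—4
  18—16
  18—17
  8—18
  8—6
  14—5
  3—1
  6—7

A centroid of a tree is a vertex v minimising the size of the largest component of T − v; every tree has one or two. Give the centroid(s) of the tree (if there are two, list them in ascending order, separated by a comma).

0

Removing 0 splits the tree into components of sizes 8, 7, 4; the largest is 8 ≤ ⌊20/2⌋ = 10.
No neighbour of 0 does as well, so 0 is the unique centroid.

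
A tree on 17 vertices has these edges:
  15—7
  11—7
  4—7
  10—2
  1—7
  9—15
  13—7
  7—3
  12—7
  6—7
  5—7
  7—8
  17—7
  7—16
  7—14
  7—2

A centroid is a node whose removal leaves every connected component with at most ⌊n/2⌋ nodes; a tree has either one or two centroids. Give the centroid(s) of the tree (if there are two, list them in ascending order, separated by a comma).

If 7 is removed the pieces have sizes 2, 2, 1, 1, 1, 1, 1, 1, 1, 1, 1, 1, 1, 1, all ≤ ⌊17/2⌋ = 8.
No neighbour of 7 does as well, so 7 is the unique centroid.

7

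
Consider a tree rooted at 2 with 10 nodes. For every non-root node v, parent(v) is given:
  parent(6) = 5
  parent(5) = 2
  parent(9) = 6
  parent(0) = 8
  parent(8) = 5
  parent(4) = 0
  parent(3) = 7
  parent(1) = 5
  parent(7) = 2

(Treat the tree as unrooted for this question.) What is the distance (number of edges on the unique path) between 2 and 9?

The path is 2–5–6–9, which has 3 edges.

3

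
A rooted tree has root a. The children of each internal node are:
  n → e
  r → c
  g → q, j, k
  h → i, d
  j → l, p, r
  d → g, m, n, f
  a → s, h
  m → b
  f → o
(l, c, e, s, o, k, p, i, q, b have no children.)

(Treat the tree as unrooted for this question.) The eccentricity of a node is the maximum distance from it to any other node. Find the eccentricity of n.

A farthest node from n is c.
The path n–d–g–j–r–c has 5 edges.

5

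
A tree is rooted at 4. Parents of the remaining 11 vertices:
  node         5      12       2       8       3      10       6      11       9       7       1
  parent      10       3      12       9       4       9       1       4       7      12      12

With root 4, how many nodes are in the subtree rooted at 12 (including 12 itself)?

9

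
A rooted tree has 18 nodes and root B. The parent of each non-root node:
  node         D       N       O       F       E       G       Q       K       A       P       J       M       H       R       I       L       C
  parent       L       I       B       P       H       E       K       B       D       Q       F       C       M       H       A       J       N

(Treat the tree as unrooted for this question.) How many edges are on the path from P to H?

10

P - F - J - L - D - A - I - N - C - M - H: 10 edges.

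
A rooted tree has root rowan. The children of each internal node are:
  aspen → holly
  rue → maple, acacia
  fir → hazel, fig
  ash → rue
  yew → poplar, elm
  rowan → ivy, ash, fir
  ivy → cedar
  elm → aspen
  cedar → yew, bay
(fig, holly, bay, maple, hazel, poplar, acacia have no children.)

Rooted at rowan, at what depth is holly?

Path from rowan to holly: rowan – ivy – cedar – yew – elm – aspen – holly, which has 6 edges.

6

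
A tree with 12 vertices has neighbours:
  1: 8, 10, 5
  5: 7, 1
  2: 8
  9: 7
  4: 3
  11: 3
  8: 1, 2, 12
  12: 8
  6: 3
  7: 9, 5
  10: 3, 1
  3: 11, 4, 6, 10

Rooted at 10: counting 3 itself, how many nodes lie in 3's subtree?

Descendants of 3 (including itself): 3, 4, 11, 6. That's 4.

4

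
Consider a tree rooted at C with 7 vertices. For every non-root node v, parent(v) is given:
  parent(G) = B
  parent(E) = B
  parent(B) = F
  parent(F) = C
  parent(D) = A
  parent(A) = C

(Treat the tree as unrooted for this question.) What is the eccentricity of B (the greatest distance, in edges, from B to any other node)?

4

Distances from B peak at 4, attained at D.
B – F – C – A – D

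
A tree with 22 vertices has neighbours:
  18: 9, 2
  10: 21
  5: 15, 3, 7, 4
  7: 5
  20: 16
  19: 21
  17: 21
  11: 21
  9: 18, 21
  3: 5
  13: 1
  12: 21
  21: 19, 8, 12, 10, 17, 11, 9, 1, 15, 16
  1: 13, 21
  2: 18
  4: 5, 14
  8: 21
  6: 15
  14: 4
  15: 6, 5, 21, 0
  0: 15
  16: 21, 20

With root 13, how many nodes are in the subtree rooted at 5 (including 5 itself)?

5

Descendants of 5 (including itself): 5, 4, 7, 3, 14. That's 5.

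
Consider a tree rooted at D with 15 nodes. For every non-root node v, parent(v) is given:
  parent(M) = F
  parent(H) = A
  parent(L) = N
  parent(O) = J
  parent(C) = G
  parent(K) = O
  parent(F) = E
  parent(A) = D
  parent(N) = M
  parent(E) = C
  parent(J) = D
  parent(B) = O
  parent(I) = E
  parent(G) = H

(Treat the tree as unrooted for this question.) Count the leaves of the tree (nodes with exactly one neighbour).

Degree-1 nodes: B, I, K, L — 4 of them.

4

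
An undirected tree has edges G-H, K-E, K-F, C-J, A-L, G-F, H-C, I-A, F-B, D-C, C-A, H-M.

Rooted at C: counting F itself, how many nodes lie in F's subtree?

The subtree rooted at F contains: F, B, K, E — 4 nodes.

4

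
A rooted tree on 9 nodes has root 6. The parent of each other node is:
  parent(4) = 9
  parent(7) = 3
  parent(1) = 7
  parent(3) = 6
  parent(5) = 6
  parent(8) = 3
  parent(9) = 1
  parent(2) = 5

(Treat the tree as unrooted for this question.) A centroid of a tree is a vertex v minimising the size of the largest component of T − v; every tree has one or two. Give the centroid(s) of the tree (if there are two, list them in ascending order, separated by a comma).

Delete 3: the remaining components have sizes 4, 3, 1. Max 4 ≤ 4, so 3 is a centroid.
Every other node leaves some component of size > 4, so the centroid is unique.

3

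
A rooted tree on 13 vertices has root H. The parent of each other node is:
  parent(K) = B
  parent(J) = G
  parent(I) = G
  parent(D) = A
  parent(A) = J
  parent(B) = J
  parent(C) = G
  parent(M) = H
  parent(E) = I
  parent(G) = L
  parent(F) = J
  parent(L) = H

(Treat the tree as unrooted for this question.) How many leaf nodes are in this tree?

Degree-1 nodes: C, D, E, F, K, M — 6 of them.

6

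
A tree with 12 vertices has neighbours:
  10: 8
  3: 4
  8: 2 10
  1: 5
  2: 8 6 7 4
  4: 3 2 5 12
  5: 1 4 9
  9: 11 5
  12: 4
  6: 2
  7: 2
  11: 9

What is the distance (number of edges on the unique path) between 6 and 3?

3

6–2–4–3: 3 edges.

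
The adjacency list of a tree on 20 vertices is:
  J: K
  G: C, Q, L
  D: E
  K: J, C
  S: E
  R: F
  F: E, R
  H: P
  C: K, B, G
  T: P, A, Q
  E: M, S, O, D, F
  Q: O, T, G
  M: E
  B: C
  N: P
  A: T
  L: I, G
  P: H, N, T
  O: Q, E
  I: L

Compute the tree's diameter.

8

Starting from R, a farthest node is J at distance 8.
One longest path: R–F–E–O–Q–G–C–K–J.
So the diameter is 8.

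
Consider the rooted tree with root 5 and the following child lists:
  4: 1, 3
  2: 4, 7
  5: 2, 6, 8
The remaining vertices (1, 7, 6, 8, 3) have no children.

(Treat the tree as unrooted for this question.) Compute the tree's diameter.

4

BFS from 1 reaches 8 last, at distance 4; BFS from 8 confirms no node is farther.
Path: 1-4-2-5-8.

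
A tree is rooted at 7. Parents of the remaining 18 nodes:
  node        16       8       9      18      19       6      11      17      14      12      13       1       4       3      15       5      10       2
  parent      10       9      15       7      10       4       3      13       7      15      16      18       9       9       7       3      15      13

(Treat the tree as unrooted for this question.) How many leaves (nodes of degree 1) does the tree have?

10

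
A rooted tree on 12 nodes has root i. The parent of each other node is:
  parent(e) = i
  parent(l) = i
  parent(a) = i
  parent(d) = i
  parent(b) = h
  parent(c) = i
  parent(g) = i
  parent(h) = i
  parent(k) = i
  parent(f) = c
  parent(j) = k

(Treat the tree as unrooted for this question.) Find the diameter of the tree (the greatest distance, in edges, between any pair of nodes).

A longest path is f–c–i–h–b, with 4 edges.

4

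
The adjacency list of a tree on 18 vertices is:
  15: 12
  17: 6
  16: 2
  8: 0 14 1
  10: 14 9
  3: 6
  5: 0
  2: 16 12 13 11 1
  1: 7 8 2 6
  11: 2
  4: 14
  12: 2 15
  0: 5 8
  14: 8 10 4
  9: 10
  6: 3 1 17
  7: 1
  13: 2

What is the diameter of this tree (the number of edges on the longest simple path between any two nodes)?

7

Starting from 15, a farthest node is 9 at distance 7.
One longest path: 15-12-2-1-8-14-10-9.
So the diameter is 7.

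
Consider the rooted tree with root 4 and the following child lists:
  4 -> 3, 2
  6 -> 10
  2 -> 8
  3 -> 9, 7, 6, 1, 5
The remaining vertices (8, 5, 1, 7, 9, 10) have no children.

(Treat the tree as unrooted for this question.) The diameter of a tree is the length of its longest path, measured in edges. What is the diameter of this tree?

5

Starting from 8, a farthest node is 10 at distance 5.
One longest path: 8-2-4-3-6-10.
So the diameter is 5.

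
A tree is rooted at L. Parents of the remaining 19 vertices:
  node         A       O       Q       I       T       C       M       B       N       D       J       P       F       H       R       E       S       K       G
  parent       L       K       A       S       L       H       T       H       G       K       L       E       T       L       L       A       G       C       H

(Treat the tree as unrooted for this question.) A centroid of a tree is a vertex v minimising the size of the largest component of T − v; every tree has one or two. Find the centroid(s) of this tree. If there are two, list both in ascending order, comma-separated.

H, L

If H is removed the pieces have sizes 10, 4, 4, 1, all ≤ ⌊20/2⌋ = 10.
Its neighbour L also leaves a largest component of size 10, so both are centroids.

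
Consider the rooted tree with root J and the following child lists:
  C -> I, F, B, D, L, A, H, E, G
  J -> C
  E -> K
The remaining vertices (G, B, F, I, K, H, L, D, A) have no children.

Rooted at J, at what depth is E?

Climbing from E to the root: E – C – J. That's 2 steps.

2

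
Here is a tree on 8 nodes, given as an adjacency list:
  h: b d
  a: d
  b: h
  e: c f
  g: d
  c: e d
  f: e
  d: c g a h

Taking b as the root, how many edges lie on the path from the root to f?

5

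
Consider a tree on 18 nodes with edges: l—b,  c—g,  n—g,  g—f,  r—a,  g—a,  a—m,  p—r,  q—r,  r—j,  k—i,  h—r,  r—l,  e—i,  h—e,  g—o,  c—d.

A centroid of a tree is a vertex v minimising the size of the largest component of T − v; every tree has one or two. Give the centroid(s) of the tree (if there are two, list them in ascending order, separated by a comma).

Removing r splits the tree into components of sizes 8, 4, 2, 1, 1, 1; the largest is 8 ≤ ⌊18/2⌋ = 9.
Every other node leaves some component of size > 9, so the centroid is unique.

r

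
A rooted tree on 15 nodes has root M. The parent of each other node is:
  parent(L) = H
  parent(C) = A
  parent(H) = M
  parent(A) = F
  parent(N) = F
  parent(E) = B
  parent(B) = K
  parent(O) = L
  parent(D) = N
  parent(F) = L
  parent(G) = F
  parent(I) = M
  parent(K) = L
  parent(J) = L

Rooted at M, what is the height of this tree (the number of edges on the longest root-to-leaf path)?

The longest root-to-leaf path is M – H – L – F – N – D (5 edges).

5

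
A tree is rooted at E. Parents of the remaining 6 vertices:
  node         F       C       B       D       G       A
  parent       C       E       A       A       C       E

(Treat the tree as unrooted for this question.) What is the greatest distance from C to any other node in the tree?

A farthest node from C is D (B also at distance 3).
The path C–E–A–D has 3 edges.

3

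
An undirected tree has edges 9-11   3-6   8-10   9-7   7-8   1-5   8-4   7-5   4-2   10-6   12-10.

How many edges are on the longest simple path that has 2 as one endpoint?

5

The node farthest from 2 is 11 (1, 3 also at distance 5), via 2-4-8-7-9-11 — 5 edges.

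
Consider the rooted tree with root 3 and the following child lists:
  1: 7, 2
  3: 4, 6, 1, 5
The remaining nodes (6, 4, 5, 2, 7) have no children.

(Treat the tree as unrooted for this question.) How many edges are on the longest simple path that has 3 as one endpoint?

2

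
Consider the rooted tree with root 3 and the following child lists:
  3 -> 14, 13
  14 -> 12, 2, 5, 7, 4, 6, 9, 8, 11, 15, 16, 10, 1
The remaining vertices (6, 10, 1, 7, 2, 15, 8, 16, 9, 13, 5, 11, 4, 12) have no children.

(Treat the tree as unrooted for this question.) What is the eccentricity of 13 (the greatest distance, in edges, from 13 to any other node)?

3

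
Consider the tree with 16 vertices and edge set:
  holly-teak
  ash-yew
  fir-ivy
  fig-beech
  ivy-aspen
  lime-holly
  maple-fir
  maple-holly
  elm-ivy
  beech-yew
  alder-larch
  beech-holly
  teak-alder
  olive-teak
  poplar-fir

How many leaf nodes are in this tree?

8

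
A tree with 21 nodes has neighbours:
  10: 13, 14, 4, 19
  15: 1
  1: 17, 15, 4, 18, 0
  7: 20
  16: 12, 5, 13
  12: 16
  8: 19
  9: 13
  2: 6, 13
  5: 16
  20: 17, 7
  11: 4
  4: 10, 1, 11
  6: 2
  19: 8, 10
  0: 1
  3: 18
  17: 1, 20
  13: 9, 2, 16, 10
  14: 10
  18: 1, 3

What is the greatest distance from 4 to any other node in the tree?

A farthest node from 4 is 6 (12, 5, 7 also at distance 4).
The path 4 – 10 – 13 – 2 – 6 has 4 edges.

4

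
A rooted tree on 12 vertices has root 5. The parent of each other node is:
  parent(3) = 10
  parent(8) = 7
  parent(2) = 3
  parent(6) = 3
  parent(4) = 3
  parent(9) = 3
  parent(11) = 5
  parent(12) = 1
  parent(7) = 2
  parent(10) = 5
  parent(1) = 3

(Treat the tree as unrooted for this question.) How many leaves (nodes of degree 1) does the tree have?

6

Exactly 6 nodes have a single neighbour: 4, 6, 8, 9, 11, 12.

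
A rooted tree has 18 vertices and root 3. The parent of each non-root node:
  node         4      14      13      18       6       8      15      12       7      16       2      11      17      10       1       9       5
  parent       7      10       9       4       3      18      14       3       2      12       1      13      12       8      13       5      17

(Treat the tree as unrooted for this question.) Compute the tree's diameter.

15

Starting from 15, a farthest node is 6 at distance 15.
One longest path: 15 - 14 - 10 - 8 - 18 - 4 - 7 - 2 - 1 - 13 - 9 - 5 - 17 - 12 - 3 - 6.
So the diameter is 15.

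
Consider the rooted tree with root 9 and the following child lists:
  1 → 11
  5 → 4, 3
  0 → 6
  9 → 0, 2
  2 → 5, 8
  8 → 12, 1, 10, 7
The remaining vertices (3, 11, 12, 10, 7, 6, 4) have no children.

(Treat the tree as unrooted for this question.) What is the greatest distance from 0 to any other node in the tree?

5

The node farthest from 0 is 11, via 0 – 9 – 2 – 8 – 1 – 11 — 5 edges.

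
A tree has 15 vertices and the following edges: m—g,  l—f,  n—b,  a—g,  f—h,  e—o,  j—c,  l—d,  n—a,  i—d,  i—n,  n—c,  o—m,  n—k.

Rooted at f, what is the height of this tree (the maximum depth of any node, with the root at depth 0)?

9

A deepest node is e, reached by f–l–d–i–n–a–g–m–o–e.
That path has 9 edges, so the height is 9.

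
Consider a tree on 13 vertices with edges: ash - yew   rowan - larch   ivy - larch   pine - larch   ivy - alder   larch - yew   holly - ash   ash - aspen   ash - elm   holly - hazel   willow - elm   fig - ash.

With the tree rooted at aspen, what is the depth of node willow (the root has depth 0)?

3

Path from aspen to willow: aspen → ash → elm → willow, which has 3 edges.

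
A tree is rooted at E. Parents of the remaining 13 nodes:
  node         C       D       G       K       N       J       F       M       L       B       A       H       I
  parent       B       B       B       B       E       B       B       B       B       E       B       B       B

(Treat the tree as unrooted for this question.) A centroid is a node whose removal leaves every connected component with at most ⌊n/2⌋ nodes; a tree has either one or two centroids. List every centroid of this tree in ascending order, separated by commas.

If B is removed the pieces have sizes 2, 1, 1, 1, 1, 1, 1, 1, 1, 1, 1, 1, all ≤ ⌊14/2⌋ = 7.
No neighbour of B does as well, so B is the unique centroid.

B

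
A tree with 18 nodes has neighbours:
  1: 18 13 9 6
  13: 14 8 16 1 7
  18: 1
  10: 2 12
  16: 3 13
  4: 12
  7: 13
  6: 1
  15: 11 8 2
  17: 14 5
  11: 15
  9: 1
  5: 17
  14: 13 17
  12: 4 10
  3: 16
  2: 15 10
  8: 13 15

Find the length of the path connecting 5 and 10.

The path is 5 - 17 - 14 - 13 - 8 - 15 - 2 - 10, which has 7 edges.

7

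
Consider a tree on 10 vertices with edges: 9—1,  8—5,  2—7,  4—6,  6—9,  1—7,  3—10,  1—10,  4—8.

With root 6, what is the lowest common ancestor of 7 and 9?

Path 7→root: 7 1 9 6; path 9→root: 9 6.
First common node: 9.

9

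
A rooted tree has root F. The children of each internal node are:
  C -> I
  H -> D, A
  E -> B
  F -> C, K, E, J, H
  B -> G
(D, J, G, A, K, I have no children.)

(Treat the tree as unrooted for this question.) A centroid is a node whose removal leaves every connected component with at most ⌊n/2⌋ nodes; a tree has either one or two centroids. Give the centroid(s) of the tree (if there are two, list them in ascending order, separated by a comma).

Removing F splits the tree into components of sizes 3, 3, 2, 1, 1; the largest is 3 ≤ ⌊11/2⌋ = 5.
No neighbour of F does as well, so F is the unique centroid.

F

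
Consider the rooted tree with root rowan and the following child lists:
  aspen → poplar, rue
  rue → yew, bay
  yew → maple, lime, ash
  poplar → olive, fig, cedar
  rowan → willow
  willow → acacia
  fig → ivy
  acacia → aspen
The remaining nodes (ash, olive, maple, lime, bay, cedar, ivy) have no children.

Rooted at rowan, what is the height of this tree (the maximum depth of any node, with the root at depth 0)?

6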